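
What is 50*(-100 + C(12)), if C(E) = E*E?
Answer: 2200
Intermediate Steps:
C(E) = E**2
50*(-100 + C(12)) = 50*(-100 + 12**2) = 50*(-100 + 144) = 50*44 = 2200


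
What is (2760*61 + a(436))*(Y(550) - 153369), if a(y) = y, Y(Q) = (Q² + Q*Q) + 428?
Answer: 76305750964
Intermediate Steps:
Y(Q) = 428 + 2*Q² (Y(Q) = (Q² + Q²) + 428 = 2*Q² + 428 = 428 + 2*Q²)
(2760*61 + a(436))*(Y(550) - 153369) = (2760*61 + 436)*((428 + 2*550²) - 153369) = (168360 + 436)*((428 + 2*302500) - 153369) = 168796*((428 + 605000) - 153369) = 168796*(605428 - 153369) = 168796*452059 = 76305750964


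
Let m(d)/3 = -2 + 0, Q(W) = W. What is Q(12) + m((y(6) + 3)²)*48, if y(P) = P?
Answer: -276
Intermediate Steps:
m(d) = -6 (m(d) = 3*(-2 + 0) = 3*(-2) = -6)
Q(12) + m((y(6) + 3)²)*48 = 12 - 6*48 = 12 - 288 = -276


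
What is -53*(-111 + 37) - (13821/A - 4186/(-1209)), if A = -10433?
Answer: 3803320945/970269 ≈ 3919.9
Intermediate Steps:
-53*(-111 + 37) - (13821/A - 4186/(-1209)) = -53*(-111 + 37) - (13821/(-10433) - 4186/(-1209)) = -53*(-74) - (13821*(-1/10433) - 4186*(-1/1209)) = 3922 - (-13821/10433 + 322/93) = 3922 - 1*2074073/970269 = 3922 - 2074073/970269 = 3803320945/970269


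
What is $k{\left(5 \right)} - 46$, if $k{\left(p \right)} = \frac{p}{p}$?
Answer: $-45$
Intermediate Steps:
$k{\left(p \right)} = 1$
$k{\left(5 \right)} - 46 = 1 - 46 = -45$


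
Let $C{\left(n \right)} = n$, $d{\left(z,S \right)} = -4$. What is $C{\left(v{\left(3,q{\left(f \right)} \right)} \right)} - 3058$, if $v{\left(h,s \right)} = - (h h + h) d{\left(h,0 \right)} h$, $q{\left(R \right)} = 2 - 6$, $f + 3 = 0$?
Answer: $-2914$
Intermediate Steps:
$f = -3$ ($f = -3 + 0 = -3$)
$q{\left(R \right)} = -4$ ($q{\left(R \right)} = 2 - 6 = -4$)
$v{\left(h,s \right)} = h \left(4 h + 4 h^{2}\right)$ ($v{\left(h,s \right)} = - (h h + h) \left(-4\right) h = - (h^{2} + h) \left(-4\right) h = - (h + h^{2}) \left(-4\right) h = \left(- h - h^{2}\right) \left(-4\right) h = \left(4 h + 4 h^{2}\right) h = h \left(4 h + 4 h^{2}\right)$)
$C{\left(v{\left(3,q{\left(f \right)} \right)} \right)} - 3058 = 4 \cdot 3^{2} \left(1 + 3\right) - 3058 = 4 \cdot 9 \cdot 4 - 3058 = 144 - 3058 = -2914$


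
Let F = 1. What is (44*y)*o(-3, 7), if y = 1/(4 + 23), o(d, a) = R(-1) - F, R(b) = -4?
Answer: -220/27 ≈ -8.1481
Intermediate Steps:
o(d, a) = -5 (o(d, a) = -4 - 1*1 = -4 - 1 = -5)
y = 1/27 ≈ 0.037037
(44*y)*o(-3, 7) = (44*(1/27))*(-5) = (44/27)*(-5) = -220/27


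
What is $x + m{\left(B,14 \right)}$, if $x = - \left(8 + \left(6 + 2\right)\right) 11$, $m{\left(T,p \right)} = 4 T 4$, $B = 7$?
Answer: $-64$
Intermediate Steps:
$m{\left(T,p \right)} = 16 T$
$x = -176$ ($x = - \left(8 + 8\right) 11 = - 16 \cdot 11 = \left(-1\right) 176 = -176$)
$x + m{\left(B,14 \right)} = -176 + 16 \cdot 7 = -176 + 112 = -64$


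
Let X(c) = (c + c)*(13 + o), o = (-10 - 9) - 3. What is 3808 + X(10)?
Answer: 3628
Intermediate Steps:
o = -22 (o = -19 - 3 = -22)
X(c) = -18*c (X(c) = (c + c)*(13 - 22) = (2*c)*(-9) = -18*c)
3808 + X(10) = 3808 - 18*10 = 3808 - 180 = 3628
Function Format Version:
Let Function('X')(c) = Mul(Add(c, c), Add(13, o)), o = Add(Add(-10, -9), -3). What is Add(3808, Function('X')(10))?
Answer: 3628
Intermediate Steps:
o = -22 (o = Add(-19, -3) = -22)
Function('X')(c) = Mul(-18, c) (Function('X')(c) = Mul(Add(c, c), Add(13, -22)) = Mul(Mul(2, c), -9) = Mul(-18, c))
Add(3808, Function('X')(10)) = Add(3808, Mul(-18, 10)) = Add(3808, -180) = 3628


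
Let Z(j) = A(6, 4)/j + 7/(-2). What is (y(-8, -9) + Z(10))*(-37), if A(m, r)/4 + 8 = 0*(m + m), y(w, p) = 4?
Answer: 999/10 ≈ 99.900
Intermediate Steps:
A(m, r) = -32 (A(m, r) = -32 + 4*(0*(m + m)) = -32 + 4*(0*(2*m)) = -32 + 4*0 = -32 + 0 = -32)
Z(j) = -7/2 - 32/j (Z(j) = -32/j + 7/(-2) = -32/j + 7*(-1/2) = -32/j - 7/2 = -7/2 - 32/j)
(y(-8, -9) + Z(10))*(-37) = (4 + (-7/2 - 32/10))*(-37) = (4 + (-7/2 - 32*1/10))*(-37) = (4 + (-7/2 - 16/5))*(-37) = (4 - 67/10)*(-37) = -27/10*(-37) = 999/10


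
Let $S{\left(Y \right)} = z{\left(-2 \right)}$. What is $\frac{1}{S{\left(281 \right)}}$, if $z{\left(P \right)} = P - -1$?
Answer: $-1$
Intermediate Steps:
$z{\left(P \right)} = 1 + P$ ($z{\left(P \right)} = P + 1 = 1 + P$)
$S{\left(Y \right)} = -1$ ($S{\left(Y \right)} = 1 - 2 = -1$)
$\frac{1}{S{\left(281 \right)}} = \frac{1}{-1} = -1$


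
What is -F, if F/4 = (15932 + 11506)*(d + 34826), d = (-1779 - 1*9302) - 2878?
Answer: -2290194984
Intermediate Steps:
d = -13959 (d = (-1779 - 9302) - 2878 = -11081 - 2878 = -13959)
F = 2290194984 (F = 4*((15932 + 11506)*(-13959 + 34826)) = 4*(27438*20867) = 4*572548746 = 2290194984)
-F = -1*2290194984 = -2290194984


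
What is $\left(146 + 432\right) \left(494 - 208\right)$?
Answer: $165308$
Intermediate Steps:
$\left(146 + 432\right) \left(494 - 208\right) = 578 \cdot 286 = 165308$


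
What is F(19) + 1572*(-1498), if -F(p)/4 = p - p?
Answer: -2354856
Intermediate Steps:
F(p) = 0 (F(p) = -4*(p - p) = -4*0 = 0)
F(19) + 1572*(-1498) = 0 + 1572*(-1498) = 0 - 2354856 = -2354856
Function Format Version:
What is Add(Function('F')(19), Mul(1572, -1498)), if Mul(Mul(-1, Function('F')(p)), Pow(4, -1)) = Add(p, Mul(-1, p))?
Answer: -2354856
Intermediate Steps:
Function('F')(p) = 0 (Function('F')(p) = Mul(-4, Add(p, Mul(-1, p))) = Mul(-4, 0) = 0)
Add(Function('F')(19), Mul(1572, -1498)) = Add(0, Mul(1572, -1498)) = Add(0, -2354856) = -2354856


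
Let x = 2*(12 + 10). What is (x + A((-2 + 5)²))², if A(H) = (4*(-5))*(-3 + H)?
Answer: 5776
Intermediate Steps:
x = 44 (x = 2*22 = 44)
A(H) = 60 - 20*H (A(H) = -20*(-3 + H) = 60 - 20*H)
(x + A((-2 + 5)²))² = (44 + (60 - 20*(-2 + 5)²))² = (44 + (60 - 20*3²))² = (44 + (60 - 20*9))² = (44 + (60 - 180))² = (44 - 120)² = (-76)² = 5776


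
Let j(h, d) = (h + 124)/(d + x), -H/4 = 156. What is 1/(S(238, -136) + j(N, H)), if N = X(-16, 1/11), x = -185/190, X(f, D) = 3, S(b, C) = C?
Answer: -187/25470 ≈ -0.0073420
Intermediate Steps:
H = -624 (H = -4*156 = -624)
x = -37/38 (x = -185*1/190 = -37/38 ≈ -0.97368)
N = 3
j(h, d) = (124 + h)/(-37/38 + d) (j(h, d) = (h + 124)/(d - 37/38) = (124 + h)/(-37/38 + d))
1/(S(238, -136) + j(N, H)) = 1/(-136 + 38*(124 + 3)/(-37 + 38*(-624))) = 1/(-136 + 38*127/(-37 - 23712)) = 1/(-136 + 38*127/(-23749)) = 1/(-136 + 38*(-1/23749)*127) = 1/(-136 - 38/187) = 1/(-25470/187) = -187/25470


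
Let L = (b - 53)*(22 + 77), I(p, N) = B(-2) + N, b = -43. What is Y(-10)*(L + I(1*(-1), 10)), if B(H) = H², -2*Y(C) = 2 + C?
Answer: -37960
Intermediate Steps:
Y(C) = -1 - C/2 (Y(C) = -(2 + C)/2 = -1 - C/2)
I(p, N) = 4 + N (I(p, N) = (-2)² + N = 4 + N)
L = -9504 (L = (-43 - 53)*(22 + 77) = -96*99 = -9504)
Y(-10)*(L + I(1*(-1), 10)) = (-1 - ½*(-10))*(-9504 + (4 + 10)) = (-1 + 5)*(-9504 + 14) = 4*(-9490) = -37960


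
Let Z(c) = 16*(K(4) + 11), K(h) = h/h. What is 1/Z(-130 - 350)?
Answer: 1/192 ≈ 0.0052083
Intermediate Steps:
K(h) = 1
Z(c) = 192 (Z(c) = 16*(1 + 11) = 16*12 = 192)
1/Z(-130 - 350) = 1/192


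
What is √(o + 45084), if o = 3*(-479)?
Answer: √43647 ≈ 208.92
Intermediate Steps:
o = -1437
√(o + 45084) = √(-1437 + 45084) = √43647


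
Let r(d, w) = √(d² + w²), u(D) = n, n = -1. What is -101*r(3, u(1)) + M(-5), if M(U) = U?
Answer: -5 - 101*√10 ≈ -324.39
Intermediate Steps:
u(D) = -1
-101*r(3, u(1)) + M(-5) = -101*√(3² + (-1)²) - 5 = -101*√(9 + 1) - 5 = -101*√10 - 5 = -5 - 101*√10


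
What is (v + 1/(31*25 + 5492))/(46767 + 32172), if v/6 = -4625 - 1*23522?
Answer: -1058383493/494710713 ≈ -2.1394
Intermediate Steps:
v = -168882 (v = 6*(-4625 - 1*23522) = 6*(-4625 - 23522) = 6*(-28147) = -168882)
(v + 1/(31*25 + 5492))/(46767 + 32172) = (-168882 + 1/(31*25 + 5492))/(46767 + 32172) = (-168882 + 1/(775 + 5492))/78939 = (-168882 + 1/6267)*(1/78939) = -1058383493/6267*1/78939 = -1058383493/494710713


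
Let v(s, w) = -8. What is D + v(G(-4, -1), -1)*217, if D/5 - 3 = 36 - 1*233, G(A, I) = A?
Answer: -2706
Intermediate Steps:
D = -970 (D = 15 + 5*(36 - 1*233) = 15 + 5*(36 - 233) = 15 + 5*(-197) = 15 - 985 = -970)
D + v(G(-4, -1), -1)*217 = -970 - 8*217 = -970 - 1736 = -2706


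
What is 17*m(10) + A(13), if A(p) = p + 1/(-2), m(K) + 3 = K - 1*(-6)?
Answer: 467/2 ≈ 233.50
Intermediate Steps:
m(K) = 3 + K (m(K) = -3 + (K - 1*(-6)) = -3 + (K + 6) = -3 + (6 + K) = 3 + K)
A(p) = -1/2 + p (A(p) = p - 1/2 = -1/2 + p)
17*m(10) + A(13) = 17*(3 + 10) + (-1/2 + 13) = 17*13 + 25/2 = 221 + 25/2 = 467/2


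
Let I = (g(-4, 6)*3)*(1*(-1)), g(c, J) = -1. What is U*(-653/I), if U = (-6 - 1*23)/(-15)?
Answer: -18937/45 ≈ -420.82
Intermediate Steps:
U = 29/15 (U = (-6 - 23)*(-1/15) = -29*(-1/15) = 29/15 ≈ 1.9333)
I = 3 (I = (-1*3)*(1*(-1)) = -3*(-1) = 3)
U*(-653/I) = 29*(-653/3)/15 = 29*(-653*1/3)/15 = (29/15)*(-653/3) = -18937/45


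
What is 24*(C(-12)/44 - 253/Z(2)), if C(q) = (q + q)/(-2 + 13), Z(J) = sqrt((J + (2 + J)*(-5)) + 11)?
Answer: -144/121 + 6072*I*sqrt(7)/7 ≈ -1.1901 + 2295.0*I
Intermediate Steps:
Z(J) = sqrt(1 - 4*J) (Z(J) = sqrt((J + (-10 - 5*J)) + 11) = sqrt((-10 - 4*J) + 11) = sqrt(1 - 4*J))
C(q) = 2*q/11 (C(q) = (2*q)/11 = (2*q)*(1/11) = 2*q/11)
24*(C(-12)/44 - 253/Z(2)) = 24*(((2/11)*(-12))/44 - 253/sqrt(1 - 4*2)) = 24*(-24/11*1/44 - 253/sqrt(1 - 8)) = 24*(-6/121 - 253*(-I*sqrt(7)/7)) = 24*(-6/121 - (-253)*I*sqrt(7)/7) = 24*(-6/121 + 253*I*sqrt(7)/7) = -144/121 + 6072*I*sqrt(7)/7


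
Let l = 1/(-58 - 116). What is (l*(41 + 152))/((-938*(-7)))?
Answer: -193/1142484 ≈ -0.00016893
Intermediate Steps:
l = -1/174 (l = 1/(-174) = -1/174 ≈ -0.0057471)
(l*(41 + 152))/((-938*(-7))) = (-(41 + 152)/174)/((-938*(-7))) = -1/174*193/6566 = -193/174*1/6566 = -193/1142484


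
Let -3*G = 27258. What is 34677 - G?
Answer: 43763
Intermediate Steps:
G = -9086 (G = -⅓*27258 = -9086)
34677 - G = 34677 - 1*(-9086) = 34677 + 9086 = 43763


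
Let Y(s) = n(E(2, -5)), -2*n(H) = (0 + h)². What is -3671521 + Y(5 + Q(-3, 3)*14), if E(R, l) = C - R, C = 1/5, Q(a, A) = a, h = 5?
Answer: -7343067/2 ≈ -3.6715e+6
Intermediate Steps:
C = ⅕ ≈ 0.20000
E(R, l) = ⅕ - R
n(H) = -25/2 (n(H) = -(0 + 5)²/2 = -½*5² = -½*25 = -25/2)
Y(s) = -25/2
-3671521 + Y(5 + Q(-3, 3)*14) = -3671521 - 25/2 = -7343067/2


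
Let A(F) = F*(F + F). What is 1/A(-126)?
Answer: 1/31752 ≈ 3.1494e-5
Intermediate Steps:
A(F) = 2*F² (A(F) = F*(2*F) = 2*F²)
1/A(-126) = 1/(2*(-126)²) = 1/(2*15876) = 1/31752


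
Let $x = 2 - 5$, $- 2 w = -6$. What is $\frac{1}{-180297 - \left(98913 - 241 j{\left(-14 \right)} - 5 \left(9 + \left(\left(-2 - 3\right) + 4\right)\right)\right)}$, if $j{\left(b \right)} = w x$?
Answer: $- \frac{1}{281339} \approx -3.5544 \cdot 10^{-6}$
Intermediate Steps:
$w = 3$ ($w = \left(- \frac{1}{2}\right) \left(-6\right) = 3$)
$x = -3$
$j{\left(b \right)} = -9$ ($j{\left(b \right)} = 3 \left(-3\right) = -9$)
$\frac{1}{-180297 - \left(98913 - 241 j{\left(-14 \right)} - 5 \left(9 + \left(\left(-2 - 3\right) + 4\right)\right)\right)} = \frac{1}{-180297 - \left(101082 - 5 \left(9 + \left(\left(-2 - 3\right) + 4\right)\right)\right)} = \frac{1}{-180297 - \left(101082 - 5 \left(9 + \left(-5 + 4\right)\right)\right)} = \frac{1}{-180297 - \left(101082 - 5 \left(9 - 1\right)\right)} = \frac{1}{-180297 + \left(\left(-2169 + 5 \cdot 8\right) - 98913\right)} = \frac{1}{-180297 + \left(\left(-2169 + 40\right) - 98913\right)} = \frac{1}{-180297 - 101042} = \frac{1}{-281339} = - \frac{1}{281339}$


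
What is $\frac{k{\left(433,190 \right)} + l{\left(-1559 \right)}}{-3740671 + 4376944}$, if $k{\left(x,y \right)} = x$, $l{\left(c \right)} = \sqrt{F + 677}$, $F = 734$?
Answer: $\frac{433}{636273} + \frac{\sqrt{1411}}{636273} \approx 0.00073956$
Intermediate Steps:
$l{\left(c \right)} = \sqrt{1411}$ ($l{\left(c \right)} = \sqrt{734 + 677} = \sqrt{1411}$)
$\frac{k{\left(433,190 \right)} + l{\left(-1559 \right)}}{-3740671 + 4376944} = \frac{433 + \sqrt{1411}}{-3740671 + 4376944} = \frac{433 + \sqrt{1411}}{636273} = \left(433 + \sqrt{1411}\right) \frac{1}{636273} = \frac{433}{636273} + \frac{\sqrt{1411}}{636273}$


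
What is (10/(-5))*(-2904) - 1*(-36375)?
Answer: 42183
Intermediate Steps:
(10/(-5))*(-2904) - 1*(-36375) = (10*(-⅕))*(-2904) + 36375 = -2*(-2904) + 36375 = 5808 + 36375 = 42183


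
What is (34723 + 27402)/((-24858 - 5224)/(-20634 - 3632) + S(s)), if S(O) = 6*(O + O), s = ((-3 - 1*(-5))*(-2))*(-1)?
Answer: 30150505/23897 ≈ 1261.7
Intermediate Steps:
s = 4 (s = ((-3 + 5)*(-2))*(-1) = (2*(-2))*(-1) = -4*(-1) = 4)
S(O) = 12*O (S(O) = 6*(2*O) = 12*O)
(34723 + 27402)/((-24858 - 5224)/(-20634 - 3632) + S(s)) = (34723 + 27402)/((-24858 - 5224)/(-20634 - 3632) + 12*4) = 62125/(-30082/(-24266) + 48) = 62125/(-30082*(-1/24266) + 48) = 62125/(15041/12133 + 48) = 62125/(597425/12133) = 62125*(12133/597425) = 30150505/23897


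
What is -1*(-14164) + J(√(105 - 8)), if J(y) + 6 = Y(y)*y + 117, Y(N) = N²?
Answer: 14275 + 97*√97 ≈ 15230.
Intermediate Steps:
J(y) = 111 + y³ (J(y) = -6 + (y²*y + 117) = -6 + (y³ + 117) = -6 + (117 + y³) = 111 + y³)
-1*(-14164) + J(√(105 - 8)) = -1*(-14164) + (111 + (√(105 - 8))³) = 14164 + (111 + (√97)³) = 14164 + (111 + 97*√97) = 14275 + 97*√97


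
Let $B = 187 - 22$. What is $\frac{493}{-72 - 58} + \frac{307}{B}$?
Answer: $- \frac{8287}{4290} \approx -1.9317$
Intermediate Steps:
$B = 165$ ($B = 187 - 22 = 165$)
$\frac{493}{-72 - 58} + \frac{307}{B} = \frac{493}{-72 - 58} + \frac{307}{165} = \frac{493}{-130} + 307 \cdot \frac{1}{165} = 493 \left(- \frac{1}{130}\right) + \frac{307}{165} = - \frac{493}{130} + \frac{307}{165} = - \frac{8287}{4290}$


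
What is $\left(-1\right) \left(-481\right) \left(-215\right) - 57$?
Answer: $-103472$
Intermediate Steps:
$\left(-1\right) \left(-481\right) \left(-215\right) - 57 = 481 \left(-215\right) - 57 = -103415 - 57 = -103472$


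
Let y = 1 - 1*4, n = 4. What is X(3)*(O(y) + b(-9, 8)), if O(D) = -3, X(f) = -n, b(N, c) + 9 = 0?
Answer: 48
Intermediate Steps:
b(N, c) = -9 (b(N, c) = -9 + 0 = -9)
X(f) = -4 (X(f) = -1*4 = -4)
y = -3 (y = 1 - 4 = -3)
X(3)*(O(y) + b(-9, 8)) = -4*(-3 - 9) = -4*(-12) = 48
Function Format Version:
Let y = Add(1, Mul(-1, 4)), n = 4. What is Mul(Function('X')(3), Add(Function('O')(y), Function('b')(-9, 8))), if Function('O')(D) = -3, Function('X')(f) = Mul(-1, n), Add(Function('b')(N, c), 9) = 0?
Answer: 48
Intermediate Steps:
Function('b')(N, c) = -9 (Function('b')(N, c) = Add(-9, 0) = -9)
Function('X')(f) = -4 (Function('X')(f) = Mul(-1, 4) = -4)
y = -3 (y = Add(1, -4) = -3)
Mul(Function('X')(3), Add(Function('O')(y), Function('b')(-9, 8))) = Mul(-4, Add(-3, -9)) = Mul(-4, -12) = 48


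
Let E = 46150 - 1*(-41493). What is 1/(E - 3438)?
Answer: 1/84205 ≈ 1.1876e-5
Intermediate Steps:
E = 87643 (E = 46150 + 41493 = 87643)
1/(E - 3438) = 1/(87643 - 3438) = 1/84205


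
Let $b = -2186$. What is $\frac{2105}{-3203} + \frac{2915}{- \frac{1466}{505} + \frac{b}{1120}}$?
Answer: $- \frac{105732859725}{175899151} \approx -601.1$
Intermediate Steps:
$\frac{2105}{-3203} + \frac{2915}{- \frac{1466}{505} + \frac{b}{1120}} = \frac{2105}{-3203} + \frac{2915}{- \frac{1466}{505} - \frac{2186}{1120}} = 2105 \left(- \frac{1}{3203}\right) + \frac{2915}{\left(-1466\right) \frac{1}{505} - \frac{1093}{560}} = - \frac{2105}{3203} + \frac{2915}{- \frac{1466}{505} - \frac{1093}{560}} = - \frac{2105}{3203} + \frac{2915}{- \frac{54917}{11312}} = - \frac{2105}{3203} + 2915 \left(- \frac{11312}{54917}\right) = - \frac{2105}{3203} - \frac{32974480}{54917} = - \frac{105732859725}{175899151}$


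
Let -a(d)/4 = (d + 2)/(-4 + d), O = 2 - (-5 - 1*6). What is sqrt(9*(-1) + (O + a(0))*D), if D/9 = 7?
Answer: 6*sqrt(26) ≈ 30.594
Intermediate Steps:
D = 63 (D = 9*7 = 63)
O = 13 (O = 2 - (-5 - 6) = 2 - 1*(-11) = 2 + 11 = 13)
a(d) = -4*(2 + d)/(-4 + d) (a(d) = -4*(d + 2)/(-4 + d) = -4*(2 + d)/(-4 + d))
sqrt(9*(-1) + (O + a(0))*D) = sqrt(9*(-1) + (13 + 4*(-2 - 1*0)/(-4 + 0))*63) = sqrt(-9 + (13 + 4*(-2 + 0)/(-4))*63) = sqrt(-9 + (13 + 4*(-1/4)*(-2))*63) = sqrt(-9 + (13 + 2)*63) = sqrt(-9 + 15*63) = sqrt(-9 + 945) = sqrt(936) = 6*sqrt(26)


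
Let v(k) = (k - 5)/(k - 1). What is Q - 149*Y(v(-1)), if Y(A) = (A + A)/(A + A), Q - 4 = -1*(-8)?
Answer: -137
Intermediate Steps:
v(k) = (-5 + k)/(-1 + k)
Q = 12 (Q = 4 - 1*(-8) = 4 + 8 = 12)
Y(A) = 1 (Y(A) = (2*A)/((2*A)) = (2*A)*(1/(2*A)) = 1)
Q - 149*Y(v(-1)) = 12 - 149*1 = 12 - 149 = -137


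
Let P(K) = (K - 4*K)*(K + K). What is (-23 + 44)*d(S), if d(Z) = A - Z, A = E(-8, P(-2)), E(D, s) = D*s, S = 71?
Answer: 2541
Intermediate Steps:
P(K) = -6*K² (P(K) = (-3*K)*(2*K) = -6*K²)
A = 192 (A = -(-48)*(-2)² = -(-48)*4 = -8*(-24) = 192)
d(Z) = 192 - Z
(-23 + 44)*d(S) = (-23 + 44)*(192 - 1*71) = 21*(192 - 71) = 21*121 = 2541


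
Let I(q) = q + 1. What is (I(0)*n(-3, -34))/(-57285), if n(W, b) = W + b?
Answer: 37/57285 ≈ 0.00064589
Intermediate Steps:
I(q) = 1 + q
(I(0)*n(-3, -34))/(-57285) = ((1 + 0)*(-3 - 34))/(-57285) = (1*(-37))*(-1/57285) = -37*(-1/57285) = 37/57285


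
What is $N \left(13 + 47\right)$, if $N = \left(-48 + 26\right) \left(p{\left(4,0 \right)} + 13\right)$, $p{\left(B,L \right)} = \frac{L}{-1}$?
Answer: $-17160$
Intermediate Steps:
$p{\left(B,L \right)} = - L$ ($p{\left(B,L \right)} = L \left(-1\right) = - L$)
$N = -286$ ($N = \left(-48 + 26\right) \left(\left(-1\right) 0 + 13\right) = - 22 \left(0 + 13\right) = \left(-22\right) 13 = -286$)
$N \left(13 + 47\right) = - 286 \left(13 + 47\right) = \left(-286\right) 60 = -17160$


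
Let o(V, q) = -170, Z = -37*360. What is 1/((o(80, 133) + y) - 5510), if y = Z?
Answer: -1/19000 ≈ -5.2632e-5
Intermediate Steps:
Z = -13320
y = -13320
1/((o(80, 133) + y) - 5510) = 1/((-170 - 13320) - 5510) = 1/(-13490 - 5510) = 1/(-19000) = -1/19000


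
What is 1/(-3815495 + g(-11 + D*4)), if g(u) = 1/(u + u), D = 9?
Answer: -50/190774749 ≈ -2.6209e-7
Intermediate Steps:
g(u) = 1/(2*u)
1/(-3815495 + g(-11 + D*4)) = 1/(-3815495 + 1/(2*(-11 + 9*4))) = 1/(-3815495 + 1/(2*(-11 + 36))) = 1/(-3815495 + (1/2)/25) = 1/(-3815495 + (1/2)*(1/25)) = 1/(-3815495 + 1/50) = 1/(-190774749/50) = -50/190774749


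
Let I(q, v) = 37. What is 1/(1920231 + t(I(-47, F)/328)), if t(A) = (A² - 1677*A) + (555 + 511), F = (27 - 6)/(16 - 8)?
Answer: 107584/206680465745 ≈ 5.2053e-7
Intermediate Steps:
F = 21/8 ≈ 2.6250
t(A) = 1066 + A² - 1677*A (t(A) = (A² - 1677*A) + 1066 = 1066 + A² - 1677*A)
1/(1920231 + t(I(-47, F)/328)) = 1/(1920231 + (1066 + (37/328)² - 62049/328)) = 1/(1920231 + (1066 + (37*(1/328))² - 62049/328)) = 1/(1920231 + (1066 + (37/328)² - 1677*37/328)) = 1/(1920231 + (1066 + 1369/107584 - 62049/328)) = 1/(1920231 + 94333841/107584) = 1/(206680465745/107584) = 107584/206680465745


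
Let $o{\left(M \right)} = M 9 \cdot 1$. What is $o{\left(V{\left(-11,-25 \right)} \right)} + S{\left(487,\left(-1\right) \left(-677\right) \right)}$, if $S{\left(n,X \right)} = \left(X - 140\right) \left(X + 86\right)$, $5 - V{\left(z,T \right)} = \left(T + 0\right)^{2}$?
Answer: $404151$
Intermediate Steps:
$V{\left(z,T \right)} = 5 - T^{2}$ ($V{\left(z,T \right)} = 5 - \left(T + 0\right)^{2} = 5 - T^{2}$)
$o{\left(M \right)} = 9 M$ ($o{\left(M \right)} = 9 M 1 = 9 M$)
$S{\left(n,X \right)} = \left(-140 + X\right) \left(86 + X\right)$
$o{\left(V{\left(-11,-25 \right)} \right)} + S{\left(487,\left(-1\right) \left(-677\right) \right)} = 9 \left(5 - \left(-25\right)^{2}\right) - \left(12040 - 458329 + 54 \left(-1\right) \left(-677\right)\right) = 9 \left(5 - 625\right) - \left(48598 - 458329\right) = 9 \left(5 - 625\right) - -409731 = 9 \left(-620\right) + 409731 = -5580 + 409731 = 404151$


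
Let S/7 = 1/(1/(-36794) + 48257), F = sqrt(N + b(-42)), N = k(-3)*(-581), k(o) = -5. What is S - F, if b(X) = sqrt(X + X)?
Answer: 257558/1775568057 - sqrt(2905 + 2*I*sqrt(21)) ≈ -53.898 - 0.085023*I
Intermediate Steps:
b(X) = sqrt(2)*sqrt(X) (b(X) = sqrt(2*X) = sqrt(2)*sqrt(X))
N = 2905 (N = -5*(-581) = 2905)
F = sqrt(2905 + 2*I*sqrt(21)) (F = sqrt(2905 + sqrt(2)*sqrt(-42)) = sqrt(2905 + sqrt(2)*(I*sqrt(42))) = sqrt(2905 + 2*I*sqrt(21)) ≈ 53.898 + 0.08502*I)
S = 257558/1775568057 (S = 7/(1/(-36794) + 48257) = 7/(-1/36794 + 48257) = 7/(1775568057/36794) = 7*(36794/1775568057) = 257558/1775568057 ≈ 0.00014506)
S - F = 257558/1775568057 - sqrt(2905 + 2*I*sqrt(21))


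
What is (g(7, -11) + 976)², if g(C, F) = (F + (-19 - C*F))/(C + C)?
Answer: 187991521/196 ≈ 9.5914e+5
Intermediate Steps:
g(C, F) = (-19 + F - C*F)/(2*C) (g(C, F) = (F + (-19 - C*F))/((2*C)) = (-19 + F - C*F)*(1/(2*C)) = (-19 + F - C*F)/(2*C))
(g(7, -11) + 976)² = ((½)*(-19 - 11 - 1*7*(-11))/7 + 976)² = ((½)*(⅐)*(-19 - 11 + 77) + 976)² = ((½)*(⅐)*47 + 976)² = (47/14 + 976)² = (13711/14)² = 187991521/196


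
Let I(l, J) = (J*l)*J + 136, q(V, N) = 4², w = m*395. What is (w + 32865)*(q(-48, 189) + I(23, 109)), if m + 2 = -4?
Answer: 8337790425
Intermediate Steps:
m = -6 (m = -2 - 4 = -6)
w = -2370 (w = -6*395 = -2370)
q(V, N) = 16
I(l, J) = 136 + l*J² (I(l, J) = l*J² + 136 = 136 + l*J²)
(w + 32865)*(q(-48, 189) + I(23, 109)) = (-2370 + 32865)*(16 + (136 + 23*109²)) = 30495*(16 + (136 + 23*11881)) = 30495*(16 + (136 + 273263)) = 30495*(16 + 273399) = 30495*273415 = 8337790425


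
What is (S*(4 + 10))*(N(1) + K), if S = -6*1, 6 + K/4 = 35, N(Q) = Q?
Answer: -9828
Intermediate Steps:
K = 116 (K = -24 + 4*35 = -24 + 140 = 116)
S = -6
(S*(4 + 10))*(N(1) + K) = (-6*(4 + 10))*(1 + 116) = -6*14*117 = -84*117 = -9828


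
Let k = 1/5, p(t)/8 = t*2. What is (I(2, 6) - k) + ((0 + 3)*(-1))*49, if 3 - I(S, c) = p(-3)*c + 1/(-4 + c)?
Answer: 1433/10 ≈ 143.30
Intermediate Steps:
p(t) = 16*t (p(t) = 8*(t*2) = 8*(2*t) = 16*t)
k = 1/5 ≈ 0.20000
I(S, c) = 3 - 1/(-4 + c) + 48*c (I(S, c) = 3 - ((16*(-3))*c + 1/(-4 + c)) = 3 - (-48*c + 1/(-4 + c)) = 3 - (1/(-4 + c) - 48*c) = 3 + (-1/(-4 + c) + 48*c) = 3 - 1/(-4 + c) + 48*c)
(I(2, 6) - k) + ((0 + 3)*(-1))*49 = ((-13 - 189*6 + 48*6**2)/(-4 + 6) - 1*1/5) + ((0 + 3)*(-1))*49 = ((-13 - 1134 + 48*36)/2 - 1/5) + (3*(-1))*49 = ((-13 - 1134 + 1728)/2 - 1/5) - 3*49 = ((1/2)*581 - 1/5) - 147 = (581/2 - 1/5) - 147 = 2903/10 - 147 = 1433/10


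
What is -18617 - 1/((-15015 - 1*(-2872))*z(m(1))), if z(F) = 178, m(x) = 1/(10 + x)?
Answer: -40239789117/2161454 ≈ -18617.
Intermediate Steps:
-18617 - 1/((-15015 - 1*(-2872))*z(m(1))) = -18617 - 1/((-15015 - 1*(-2872))*178) = -18617 - 1/((-15015 + 2872)*178) = -18617 - 1/((-12143)*178) = -18617 - (-1)/(12143*178) = -18617 - 1*(-1/2161454) = -18617 + 1/2161454 = -40239789117/2161454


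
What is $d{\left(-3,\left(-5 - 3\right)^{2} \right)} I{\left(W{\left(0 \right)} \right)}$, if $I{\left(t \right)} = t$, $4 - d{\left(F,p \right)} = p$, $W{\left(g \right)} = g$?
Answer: $0$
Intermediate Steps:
$d{\left(F,p \right)} = 4 - p$
$d{\left(-3,\left(-5 - 3\right)^{2} \right)} I{\left(W{\left(0 \right)} \right)} = \left(4 - \left(-5 - 3\right)^{2}\right) 0 = \left(4 - \left(-8\right)^{2}\right) 0 = \left(4 - 64\right) 0 = \left(-60\right) 0 = 0$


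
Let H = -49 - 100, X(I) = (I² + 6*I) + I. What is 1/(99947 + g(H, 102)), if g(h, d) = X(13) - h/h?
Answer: 1/100206 ≈ 9.9794e-6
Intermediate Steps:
X(I) = I² + 7*I
H = -149
g(h, d) = 259 (g(h, d) = 13*(7 + 13) - h/h = 13*20 - 1*1 = 260 - 1 = 259)
1/(99947 + g(H, 102)) = 1/(99947 + 259) = 1/100206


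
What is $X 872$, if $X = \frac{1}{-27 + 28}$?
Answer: $872$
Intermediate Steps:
$X = 1$ ($X = 1^{-1} = 1$)
$X 872 = 1 \cdot 872 = 872$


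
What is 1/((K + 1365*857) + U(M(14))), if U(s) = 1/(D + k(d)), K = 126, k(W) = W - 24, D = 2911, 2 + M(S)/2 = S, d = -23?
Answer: 2864/3350682385 ≈ 8.5475e-7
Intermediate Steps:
M(S) = -4 + 2*S
k(W) = -24 + W
U(s) = 1/2864 (U(s) = 1/(2911 + (-24 - 23)) = 1/(2911 - 47) = 1/2864)
1/((K + 1365*857) + U(M(14))) = 1/((126 + 1365*857) + 1/2864) = 1/((126 + 1169805) + 1/2864) = 1/(1169931 + 1/2864) = 1/(3350682385/2864) = 2864/3350682385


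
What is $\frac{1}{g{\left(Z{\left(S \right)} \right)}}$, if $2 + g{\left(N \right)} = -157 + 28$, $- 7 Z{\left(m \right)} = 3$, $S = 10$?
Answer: $- \frac{1}{131} \approx -0.0076336$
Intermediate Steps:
$Z{\left(m \right)} = - \frac{3}{7}$ ($Z{\left(m \right)} = \left(- \frac{1}{7}\right) 3 = - \frac{3}{7}$)
$g{\left(N \right)} = -131$ ($g{\left(N \right)} = -2 + \left(-157 + 28\right) = -2 - 129 = -131$)
$\frac{1}{g{\left(Z{\left(S \right)} \right)}} = \frac{1}{-131} = - \frac{1}{131}$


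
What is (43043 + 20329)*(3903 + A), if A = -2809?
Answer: 69328968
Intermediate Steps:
(43043 + 20329)*(3903 + A) = (43043 + 20329)*(3903 - 2809) = 63372*1094 = 69328968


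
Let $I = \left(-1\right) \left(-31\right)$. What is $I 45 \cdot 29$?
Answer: $40455$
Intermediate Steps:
$I = 31$
$I 45 \cdot 29 = 31 \cdot 45 \cdot 29 = 1395 \cdot 29 = 40455$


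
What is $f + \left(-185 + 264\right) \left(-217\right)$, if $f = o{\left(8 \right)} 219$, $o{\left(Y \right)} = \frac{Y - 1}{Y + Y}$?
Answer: $- \frac{272755}{16} \approx -17047.0$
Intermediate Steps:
$o{\left(Y \right)} = \frac{-1 + Y}{2 Y}$
$f = \frac{1533}{16}$ ($f = \frac{-1 + 8}{2 \cdot 8} \cdot 219 = \frac{1}{2} \cdot \frac{1}{8} \cdot 7 \cdot 219 = \frac{7}{16} \cdot 219 = \frac{1533}{16} \approx 95.813$)
$f + \left(-185 + 264\right) \left(-217\right) = \frac{1533}{16} + \left(-185 + 264\right) \left(-217\right) = \frac{1533}{16} + 79 \left(-217\right) = \frac{1533}{16} - 17143 = - \frac{272755}{16}$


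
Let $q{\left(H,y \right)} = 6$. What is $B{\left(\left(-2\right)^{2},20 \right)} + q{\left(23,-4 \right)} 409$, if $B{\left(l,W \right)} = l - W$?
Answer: $2438$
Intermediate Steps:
$B{\left(\left(-2\right)^{2},20 \right)} + q{\left(23,-4 \right)} 409 = \left(\left(-2\right)^{2} - 20\right) + 6 \cdot 409 = \left(4 - 20\right) + 2454 = -16 + 2454 = 2438$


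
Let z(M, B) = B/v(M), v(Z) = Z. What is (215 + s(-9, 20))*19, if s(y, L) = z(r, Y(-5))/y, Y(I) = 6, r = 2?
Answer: 12236/3 ≈ 4078.7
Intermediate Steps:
z(M, B) = B/M
s(y, L) = 3/y (s(y, L) = (6/2)/y = (6*(½))/y = 3/y)
(215 + s(-9, 20))*19 = (215 + 3/(-9))*19 = (215 + 3*(-⅑))*19 = (215 - ⅓)*19 = (644/3)*19 = 12236/3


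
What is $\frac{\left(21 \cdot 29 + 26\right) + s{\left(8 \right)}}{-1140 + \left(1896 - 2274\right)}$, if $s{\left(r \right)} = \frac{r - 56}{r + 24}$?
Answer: $- \frac{1267}{3036} \approx -0.41733$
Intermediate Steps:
$s{\left(r \right)} = \frac{-56 + r}{24 + r}$
$\frac{\left(21 \cdot 29 + 26\right) + s{\left(8 \right)}}{-1140 + \left(1896 - 2274\right)} = \frac{\left(21 \cdot 29 + 26\right) + \frac{-56 + 8}{24 + 8}}{-1140 + \left(1896 - 2274\right)} = \frac{\left(609 + 26\right) + \frac{1}{32} \left(-48\right)}{-1140 - 378} = \frac{635 + \frac{1}{32} \left(-48\right)}{-1518} = \left(635 - \frac{3}{2}\right) \left(- \frac{1}{1518}\right) = \frac{1267}{2} \left(- \frac{1}{1518}\right) = - \frac{1267}{3036}$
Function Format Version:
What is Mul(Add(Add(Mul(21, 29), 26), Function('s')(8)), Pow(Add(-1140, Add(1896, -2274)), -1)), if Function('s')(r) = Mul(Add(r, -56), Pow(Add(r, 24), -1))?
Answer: Rational(-1267, 3036) ≈ -0.41733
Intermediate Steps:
Function('s')(r) = Mul(Pow(Add(24, r), -1), Add(-56, r)) (Function('s')(r) = Mul(Add(-56, r), Pow(Add(24, r), -1)) = Mul(Pow(Add(24, r), -1), Add(-56, r)))
Mul(Add(Add(Mul(21, 29), 26), Function('s')(8)), Pow(Add(-1140, Add(1896, -2274)), -1)) = Mul(Add(Add(Mul(21, 29), 26), Mul(Pow(Add(24, 8), -1), Add(-56, 8))), Pow(Add(-1140, Add(1896, -2274)), -1)) = Mul(Add(Add(609, 26), Mul(Pow(32, -1), -48)), Pow(Add(-1140, -378), -1)) = Mul(Add(635, Mul(Rational(1, 32), -48)), Pow(-1518, -1)) = Mul(Add(635, Rational(-3, 2)), Rational(-1, 1518)) = Mul(Rational(1267, 2), Rational(-1, 1518)) = Rational(-1267, 3036)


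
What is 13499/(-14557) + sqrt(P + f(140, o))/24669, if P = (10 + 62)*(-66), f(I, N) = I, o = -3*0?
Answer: -13499/14557 + 2*I*sqrt(1153)/24669 ≈ -0.92732 + 0.0027529*I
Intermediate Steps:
o = 0
P = -4752 (P = 72*(-66) = -4752)
13499/(-14557) + sqrt(P + f(140, o))/24669 = 13499/(-14557) + sqrt(-4752 + 140)/24669 = 13499*(-1/14557) + sqrt(-4612)*(1/24669) = -13499/14557 + (2*I*sqrt(1153))*(1/24669) = -13499/14557 + 2*I*sqrt(1153)/24669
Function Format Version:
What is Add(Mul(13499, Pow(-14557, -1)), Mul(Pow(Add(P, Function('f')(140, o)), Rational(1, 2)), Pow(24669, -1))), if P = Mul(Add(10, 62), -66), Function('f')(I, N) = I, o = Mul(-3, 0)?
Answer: Add(Rational(-13499, 14557), Mul(Rational(2, 24669), I, Pow(1153, Rational(1, 2)))) ≈ Add(-0.92732, Mul(0.0027529, I))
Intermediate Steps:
o = 0
P = -4752 (P = Mul(72, -66) = -4752)
Add(Mul(13499, Pow(-14557, -1)), Mul(Pow(Add(P, Function('f')(140, o)), Rational(1, 2)), Pow(24669, -1))) = Add(Mul(13499, Pow(-14557, -1)), Mul(Pow(Add(-4752, 140), Rational(1, 2)), Pow(24669, -1))) = Add(Mul(13499, Rational(-1, 14557)), Mul(Pow(-4612, Rational(1, 2)), Rational(1, 24669))) = Add(Rational(-13499, 14557), Mul(Mul(2, I, Pow(1153, Rational(1, 2))), Rational(1, 24669))) = Add(Rational(-13499, 14557), Mul(Rational(2, 24669), I, Pow(1153, Rational(1, 2))))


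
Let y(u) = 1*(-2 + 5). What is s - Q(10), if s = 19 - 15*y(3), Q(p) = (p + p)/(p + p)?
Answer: -27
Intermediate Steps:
Q(p) = 1 (Q(p) = (2*p)/((2*p)) = (2*p)*(1/(2*p)) = 1)
y(u) = 3 (y(u) = 1*3 = 3)
s = -26 (s = 19 - 15*3 = 19 - 45 = -26)
s - Q(10) = -26 - 1*1 = -26 - 1 = -27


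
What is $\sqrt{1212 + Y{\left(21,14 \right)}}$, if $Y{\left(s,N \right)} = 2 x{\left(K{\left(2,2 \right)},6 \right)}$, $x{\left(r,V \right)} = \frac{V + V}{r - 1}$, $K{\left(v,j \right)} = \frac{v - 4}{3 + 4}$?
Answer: $\frac{2 \sqrt{2685}}{3} \approx 34.545$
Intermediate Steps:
$K{\left(v,j \right)} = - \frac{4}{7} + \frac{v}{7}$ ($K{\left(v,j \right)} = \frac{-4 + v}{7} = \left(-4 + v\right) \frac{1}{7} = - \frac{4}{7} + \frac{v}{7}$)
$x{\left(r,V \right)} = \frac{2 V}{-1 + r}$
$Y{\left(s,N \right)} = - \frac{56}{3}$ ($Y{\left(s,N \right)} = 2 \cdot 2 \cdot 6 \frac{1}{-1 + \left(- \frac{4}{7} + \frac{1}{7} \cdot 2\right)} = 2 \cdot 2 \cdot 6 \frac{1}{-1 + \left(- \frac{4}{7} + \frac{2}{7}\right)} = 2 \cdot 2 \cdot 6 \frac{1}{-1 - \frac{2}{7}} = 2 \cdot 2 \cdot 6 \frac{1}{- \frac{9}{7}} = 2 \cdot 2 \cdot 6 \left(- \frac{7}{9}\right) = 2 \left(- \frac{28}{3}\right) = - \frac{56}{3}$)
$\sqrt{1212 + Y{\left(21,14 \right)}} = \sqrt{1212 - \frac{56}{3}} = \sqrt{\frac{3580}{3}} = \frac{2 \sqrt{2685}}{3}$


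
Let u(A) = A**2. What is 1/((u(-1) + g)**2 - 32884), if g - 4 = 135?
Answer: -1/13284 ≈ -7.5279e-5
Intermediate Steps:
g = 139 (g = 4 + 135 = 139)
1/((u(-1) + g)**2 - 32884) = 1/(((-1)**2 + 139)**2 - 32884) = 1/((1 + 139)**2 - 32884) = 1/(140**2 - 32884) = 1/(19600 - 32884) = 1/(-13284) = -1/13284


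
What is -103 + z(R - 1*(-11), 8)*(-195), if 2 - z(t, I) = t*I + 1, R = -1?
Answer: 15302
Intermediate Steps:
z(t, I) = 1 - I*t (z(t, I) = 2 - (t*I + 1) = 2 - (I*t + 1) = 2 - (1 + I*t) = 2 + (-1 - I*t) = 1 - I*t)
-103 + z(R - 1*(-11), 8)*(-195) = -103 + (1 - 1*8*(-1 - 1*(-11)))*(-195) = -103 + (1 - 1*8*(-1 + 11))*(-195) = -103 + (1 - 1*8*10)*(-195) = -103 + (1 - 80)*(-195) = -103 - 79*(-195) = -103 + 15405 = 15302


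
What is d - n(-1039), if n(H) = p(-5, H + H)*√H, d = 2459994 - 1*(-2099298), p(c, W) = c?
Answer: 4559292 + 5*I*√1039 ≈ 4.5593e+6 + 161.17*I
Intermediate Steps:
d = 4559292 (d = 2459994 + 2099298 = 4559292)
n(H) = -5*√H
d - n(-1039) = 4559292 - (-5)*√(-1039) = 4559292 - (-5)*I*√1039 = 4559292 + 5*I*√1039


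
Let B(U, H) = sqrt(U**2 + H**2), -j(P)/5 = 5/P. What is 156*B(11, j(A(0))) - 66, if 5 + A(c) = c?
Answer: -66 + 156*sqrt(146) ≈ 1819.0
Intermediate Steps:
A(c) = -5 + c
j(P) = -25/P
B(U, H) = sqrt(H**2 + U**2)
156*B(11, j(A(0))) - 66 = 156*sqrt((-25/(-5 + 0))**2 + 11**2) - 66 = 156*sqrt((-25/(-5))**2 + 121) - 66 = 156*sqrt((-25*(-1/5))**2 + 121) - 66 = 156*sqrt(5**2 + 121) - 66 = 156*sqrt(25 + 121) - 66 = 156*sqrt(146) - 66 = -66 + 156*sqrt(146)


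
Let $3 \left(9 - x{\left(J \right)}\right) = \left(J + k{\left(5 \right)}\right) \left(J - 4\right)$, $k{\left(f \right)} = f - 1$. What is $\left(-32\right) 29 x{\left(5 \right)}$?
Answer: $-5568$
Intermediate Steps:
$k{\left(f \right)} = -1 + f$
$x{\left(J \right)} = 9 - \frac{\left(-4 + J\right) \left(4 + J\right)}{3}$ ($x{\left(J \right)} = 9 - \frac{\left(J + \left(-1 + 5\right)\right) \left(J - 4\right)}{3} = 9 - \frac{\left(J + 4\right) \left(-4 + J\right)}{3} = 9 - \frac{\left(4 + J\right) \left(-4 + J\right)}{3} = 9 - \frac{\left(-4 + J\right) \left(4 + J\right)}{3}$)
$\left(-32\right) 29 x{\left(5 \right)} = \left(-32\right) 29 \left(\frac{43}{3} - \frac{5^{2}}{3}\right) = - 928 \left(\frac{43}{3} - \frac{25}{3}\right) = \left(-928\right) 6 = -5568$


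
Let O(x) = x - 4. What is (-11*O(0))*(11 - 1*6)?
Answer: 220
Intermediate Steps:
O(x) = -4 + x
(-11*O(0))*(11 - 1*6) = (-11*(-4 + 0))*(11 - 1*6) = (-11*(-4))*(11 - 6) = 44*5 = 220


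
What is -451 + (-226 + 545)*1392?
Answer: 443597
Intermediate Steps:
-451 + (-226 + 545)*1392 = -451 + 319*1392 = -451 + 444048 = 443597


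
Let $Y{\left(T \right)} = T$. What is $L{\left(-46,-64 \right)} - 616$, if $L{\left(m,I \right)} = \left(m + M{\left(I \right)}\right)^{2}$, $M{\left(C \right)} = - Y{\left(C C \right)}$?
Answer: $17155548$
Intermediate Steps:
$M{\left(C \right)} = - C^{2}$ ($M{\left(C \right)} = - C C = - C^{2}$)
$L{\left(m,I \right)} = \left(m - I^{2}\right)^{2}$
$L{\left(-46,-64 \right)} - 616 = \left(\left(-64\right)^{2} - -46\right)^{2} - 616 = \left(4096 + 46\right)^{2} - 616 = 4142^{2} - 616 = 17156164 - 616 = 17155548$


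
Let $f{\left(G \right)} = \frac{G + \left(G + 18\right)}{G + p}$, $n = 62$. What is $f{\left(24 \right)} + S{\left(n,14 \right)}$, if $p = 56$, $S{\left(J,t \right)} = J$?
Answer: $\frac{2513}{40} \approx 62.825$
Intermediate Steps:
$f{\left(G \right)} = \frac{18 + 2 G}{56 + G}$ ($f{\left(G \right)} = \frac{G + \left(G + 18\right)}{G + 56} = \frac{G + \left(18 + G\right)}{56 + G} = \frac{18 + 2 G}{56 + G}$)
$f{\left(24 \right)} + S{\left(n,14 \right)} = \frac{2 \left(9 + 24\right)}{56 + 24} + 62 = 2 \cdot \frac{1}{80} \cdot 33 + 62 = \frac{33}{40} + 62 = \frac{2513}{40}$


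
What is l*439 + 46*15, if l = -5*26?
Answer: -56380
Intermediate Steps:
l = -130
l*439 + 46*15 = -130*439 + 46*15 = -57070 + 690 = -56380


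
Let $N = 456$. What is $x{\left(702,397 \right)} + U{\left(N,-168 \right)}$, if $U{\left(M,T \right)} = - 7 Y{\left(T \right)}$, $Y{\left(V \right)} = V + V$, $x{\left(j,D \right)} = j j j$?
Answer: $345950760$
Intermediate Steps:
$x{\left(j,D \right)} = j^{3}$ ($x{\left(j,D \right)} = j^{2} j = j^{3}$)
$Y{\left(V \right)} = 2 V$
$U{\left(M,T \right)} = - 14 T$ ($U{\left(M,T \right)} = - 7 \cdot 2 T = - 14 T$)
$x{\left(702,397 \right)} + U{\left(N,-168 \right)} = 702^{3} - -2352 = 345948408 + 2352 = 345950760$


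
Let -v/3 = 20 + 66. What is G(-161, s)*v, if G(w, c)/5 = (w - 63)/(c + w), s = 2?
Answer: -96320/53 ≈ -1817.4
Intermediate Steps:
G(w, c) = 5*(-63 + w)/(c + w) (G(w, c) = 5*((w - 63)/(c + w)) = 5*((-63 + w)/(c + w)) = 5*(-63 + w)/(c + w))
v = -258 (v = -3*(20 + 66) = -3*86 = -258)
G(-161, s)*v = (5*(-63 - 161)/(2 - 161))*(-258) = (5*(-224)/(-159))*(-258) = (5*(-1/159)*(-224))*(-258) = (1120/159)*(-258) = -96320/53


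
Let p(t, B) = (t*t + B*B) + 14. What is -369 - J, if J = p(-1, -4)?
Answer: -400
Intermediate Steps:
p(t, B) = 14 + B² + t² (p(t, B) = (t² + B²) + 14 = (B² + t²) + 14 = 14 + B² + t²)
J = 31 (J = 14 + (-4)² + (-1)² = 14 + 16 + 1 = 31)
-369 - J = -369 - 1*31 = -369 - 31 = -400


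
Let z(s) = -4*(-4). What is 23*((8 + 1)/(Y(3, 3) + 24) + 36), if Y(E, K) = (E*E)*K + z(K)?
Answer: 55683/67 ≈ 831.09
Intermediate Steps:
z(s) = 16
Y(E, K) = 16 + K*E**2 (Y(E, K) = (E*E)*K + 16 = E**2*K + 16 = K*E**2 + 16 = 16 + K*E**2)
23*((8 + 1)/(Y(3, 3) + 24) + 36) = 23*((8 + 1)/((16 + 3*3**2) + 24) + 36) = 23*(9/((16 + 3*9) + 24) + 36) = 23*(9/((16 + 27) + 24) + 36) = 23*(9/(43 + 24) + 36) = 23*(9/67 + 36) = 23*(2421/67) = 55683/67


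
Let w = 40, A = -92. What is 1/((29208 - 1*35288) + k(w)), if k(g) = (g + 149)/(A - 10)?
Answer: -34/206783 ≈ -0.00016442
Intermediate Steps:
k(g) = -149/102 - g/102 (k(g) = (g + 149)/(-92 - 10) = (149 + g)/(-102) = (149 + g)*(-1/102) = -149/102 - g/102)
1/((29208 - 1*35288) + k(w)) = 1/((29208 - 1*35288) + (-149/102 - 1/102*40)) = 1/((29208 - 35288) + (-149/102 - 20/51)) = 1/(-6080 - 63/34) = 1/(-206783/34) = -34/206783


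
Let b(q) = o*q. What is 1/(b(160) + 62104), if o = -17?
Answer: 1/59384 ≈ 1.6840e-5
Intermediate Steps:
b(q) = -17*q
1/(b(160) + 62104) = 1/(-17*160 + 62104) = 1/(-2720 + 62104) = 1/59384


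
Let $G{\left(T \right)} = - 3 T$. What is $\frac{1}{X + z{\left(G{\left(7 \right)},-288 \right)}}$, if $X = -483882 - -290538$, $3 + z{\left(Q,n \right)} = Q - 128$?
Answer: $- \frac{1}{193496} \approx -5.1681 \cdot 10^{-6}$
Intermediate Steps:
$z{\left(Q,n \right)} = -131 + Q$ ($z{\left(Q,n \right)} = -3 + \left(Q - 128\right) = -3 + \left(-128 + Q\right) = -131 + Q$)
$X = -193344$ ($X = -483882 + 290538 = -193344$)
$\frac{1}{X + z{\left(G{\left(7 \right)},-288 \right)}} = \frac{1}{-193344 - 152} = \frac{1}{-193496} = - \frac{1}{193496}$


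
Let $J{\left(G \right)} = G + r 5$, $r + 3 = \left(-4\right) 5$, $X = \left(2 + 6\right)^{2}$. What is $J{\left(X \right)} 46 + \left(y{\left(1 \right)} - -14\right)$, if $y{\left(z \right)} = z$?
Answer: $-2331$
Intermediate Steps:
$X = 64$ ($X = 8^{2} = 64$)
$r = -23$ ($r = -3 - 20 = -23$)
$J{\left(G \right)} = -115 + G$ ($J{\left(G \right)} = G - 115 = -115 + G$)
$J{\left(X \right)} 46 + \left(y{\left(1 \right)} - -14\right) = \left(-115 + 64\right) 46 + \left(1 - -14\right) = \left(-51\right) 46 + \left(1 + 14\right) = -2346 + 15 = -2331$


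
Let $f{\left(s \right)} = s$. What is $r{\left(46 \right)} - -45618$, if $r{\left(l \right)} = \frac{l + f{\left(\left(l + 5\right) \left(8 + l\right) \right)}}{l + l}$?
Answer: $\frac{1049914}{23} \approx 45648.0$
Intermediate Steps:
$r{\left(l \right)} = \frac{l + \left(5 + l\right) \left(8 + l\right)}{2 l}$ ($r{\left(l \right)} = \frac{l + \left(l + 5\right) \left(8 + l\right)}{l + l} = \frac{l + \left(5 + l\right) \left(8 + l\right)}{2 l}$)
$r{\left(46 \right)} - -45618 = \left(7 + \frac{1}{2} \cdot 46 + \frac{20}{46}\right) - -45618 = \left(7 + 23 + 20 \cdot \frac{1}{46}\right) + 45618 = \left(7 + 23 + \frac{10}{23}\right) + 45618 = \frac{700}{23} + 45618 = \frac{1049914}{23}$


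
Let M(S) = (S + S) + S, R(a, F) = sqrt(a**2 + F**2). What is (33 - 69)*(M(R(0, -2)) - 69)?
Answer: 2268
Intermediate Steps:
R(a, F) = sqrt(F**2 + a**2)
M(S) = 3*S (M(S) = 2*S + S = 3*S)
(33 - 69)*(M(R(0, -2)) - 69) = (33 - 69)*(3*sqrt((-2)**2 + 0**2) - 69) = -36*(3*sqrt(4 + 0) - 69) = -36*(3*sqrt(4) - 69) = -36*(3*2 - 69) = -36*(6 - 69) = -36*(-63) = 2268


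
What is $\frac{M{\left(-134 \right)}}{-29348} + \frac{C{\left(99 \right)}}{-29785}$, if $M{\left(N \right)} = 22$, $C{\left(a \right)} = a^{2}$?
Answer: $- \frac{569753}{1727530} \approx -0.32981$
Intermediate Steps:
$\frac{M{\left(-134 \right)}}{-29348} + \frac{C{\left(99 \right)}}{-29785} = \frac{22}{-29348} + \frac{99^{2}}{-29785} = 22 \left(- \frac{1}{29348}\right) + 9801 \left(- \frac{1}{29785}\right) = - \frac{1}{1334} - \frac{9801}{29785} = - \frac{569753}{1727530}$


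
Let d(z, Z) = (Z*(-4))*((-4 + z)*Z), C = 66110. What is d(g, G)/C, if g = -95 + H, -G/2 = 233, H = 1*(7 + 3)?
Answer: 38653768/33055 ≈ 1169.4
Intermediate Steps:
H = 10 (H = 1*10 = 10)
G = -466 (G = -2*233 = -466)
g = -85 (g = -95 + 10 = -85)
d(z, Z) = -4*Z²*(-4 + z) (d(z, Z) = (-4*Z)*(Z*(-4 + z)) = -4*Z²*(-4 + z))
d(g, G)/C = (4*(-466)²*(4 - 1*(-85)))/66110 = (4*217156*(4 + 85))*(1/66110) = (4*217156*89)*(1/66110) = 77307536*(1/66110) = 38653768/33055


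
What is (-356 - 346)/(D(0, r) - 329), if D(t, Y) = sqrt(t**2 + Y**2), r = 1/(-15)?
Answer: 5265/2467 ≈ 2.1342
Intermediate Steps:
r = -1/15 ≈ -0.066667
D(t, Y) = sqrt(Y**2 + t**2)
(-356 - 346)/(D(0, r) - 329) = (-356 - 346)/(sqrt((-1/15)**2 + 0**2) - 329) = -702/(sqrt(1/225 + 0) - 329) = -702/(sqrt(1/225) - 329) = -702/(1/15 - 329) = -702/(-4934/15) = -702*(-15/4934) = 5265/2467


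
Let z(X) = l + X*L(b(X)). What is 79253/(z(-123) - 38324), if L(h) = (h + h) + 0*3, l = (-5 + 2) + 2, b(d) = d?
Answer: -79253/8067 ≈ -9.8243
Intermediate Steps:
l = -1 (l = -3 + 2 = -1)
L(h) = 2*h (L(h) = 2*h + 0 = 2*h)
z(X) = -1 + 2*X² (z(X) = -1 + X*(2*X) = -1 + 2*X²)
79253/(z(-123) - 38324) = 79253/((-1 + 2*(-123)²) - 38324) = 79253/((-1 + 2*15129) - 38324) = 79253/((-1 + 30258) - 38324) = 79253/(30257 - 38324) = 79253/(-8067) = 79253*(-1/8067) = -79253/8067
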